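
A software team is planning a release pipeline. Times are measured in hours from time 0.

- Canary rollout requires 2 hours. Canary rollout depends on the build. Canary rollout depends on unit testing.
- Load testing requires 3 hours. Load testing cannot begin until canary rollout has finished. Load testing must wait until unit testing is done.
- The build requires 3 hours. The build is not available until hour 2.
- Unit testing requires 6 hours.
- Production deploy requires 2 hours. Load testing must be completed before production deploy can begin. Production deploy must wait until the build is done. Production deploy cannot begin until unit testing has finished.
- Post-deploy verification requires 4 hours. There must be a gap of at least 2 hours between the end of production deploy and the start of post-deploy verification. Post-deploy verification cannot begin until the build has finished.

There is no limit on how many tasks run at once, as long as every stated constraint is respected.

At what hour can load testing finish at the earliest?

11

Unit testing can start immediately at hour 0; it finishes at hour 6.
The build waits on its own release at hour 2, so it starts at hour 2 and finishes at 2 + 3 = hour 5.
Canary rollout needs all of the build (finishes hour 5); unit testing (finishes hour 6). That puts its earliest start at hour 6; it finishes at 6 + 2 = hour 8.
Load testing cannot start until canary rollout (finishes hour 8); unit testing (finishes hour 6). The controlling bound is hour 8, so load testing finishes at 8 + 3 = hour 11.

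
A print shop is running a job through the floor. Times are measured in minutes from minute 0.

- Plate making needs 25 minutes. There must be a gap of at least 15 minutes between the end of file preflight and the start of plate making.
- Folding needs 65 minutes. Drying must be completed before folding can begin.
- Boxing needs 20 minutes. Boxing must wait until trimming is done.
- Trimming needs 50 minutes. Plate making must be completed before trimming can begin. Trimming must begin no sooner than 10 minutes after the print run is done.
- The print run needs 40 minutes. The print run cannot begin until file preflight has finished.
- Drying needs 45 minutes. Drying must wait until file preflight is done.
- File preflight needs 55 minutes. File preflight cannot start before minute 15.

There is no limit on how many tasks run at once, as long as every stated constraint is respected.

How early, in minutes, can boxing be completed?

File preflight waits on its own release at minute 15, so it starts at minute 15 and finishes at 15 + 55 = minute 70.
The print run waits on file preflight (finishes minute 70), so it starts at minute 70 and finishes at 70 + 40 = minute 110.
After file preflight (finishes minute 70, plus 15-minute gap → minute 85), plate making can start at minute 85 and finishes at minute 110.
Trimming needs all of plate making (finishes minute 110); the print run (finishes minute 110, plus 10-minute gap → minute 120). That puts its earliest start at minute 120; it finishes at 120 + 50 = minute 170.
Boxing waits on trimming (finishes minute 170), so it starts at minute 170 and finishes at 170 + 20 = minute 190.

190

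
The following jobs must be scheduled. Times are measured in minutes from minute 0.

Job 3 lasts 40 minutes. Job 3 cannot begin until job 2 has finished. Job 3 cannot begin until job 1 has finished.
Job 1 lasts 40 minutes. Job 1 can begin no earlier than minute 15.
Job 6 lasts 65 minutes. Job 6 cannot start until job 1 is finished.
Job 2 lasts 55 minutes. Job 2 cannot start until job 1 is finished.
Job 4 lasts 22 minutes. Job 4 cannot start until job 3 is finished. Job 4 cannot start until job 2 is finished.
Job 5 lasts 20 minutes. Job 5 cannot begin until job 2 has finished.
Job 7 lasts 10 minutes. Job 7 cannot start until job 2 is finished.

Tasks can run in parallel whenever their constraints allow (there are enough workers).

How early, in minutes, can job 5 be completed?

Job 1 cannot begin until its own release at minute 15. It runs from minute 15 to 15 + 40 = minute 55.
Job 2 waits on job 1 (finishes minute 55), so it starts at minute 55 and finishes at 55 + 55 = minute 110.
Job 5 waits on job 2 (finishes minute 110), so it starts at minute 110 and finishes at 110 + 20 = minute 130.

130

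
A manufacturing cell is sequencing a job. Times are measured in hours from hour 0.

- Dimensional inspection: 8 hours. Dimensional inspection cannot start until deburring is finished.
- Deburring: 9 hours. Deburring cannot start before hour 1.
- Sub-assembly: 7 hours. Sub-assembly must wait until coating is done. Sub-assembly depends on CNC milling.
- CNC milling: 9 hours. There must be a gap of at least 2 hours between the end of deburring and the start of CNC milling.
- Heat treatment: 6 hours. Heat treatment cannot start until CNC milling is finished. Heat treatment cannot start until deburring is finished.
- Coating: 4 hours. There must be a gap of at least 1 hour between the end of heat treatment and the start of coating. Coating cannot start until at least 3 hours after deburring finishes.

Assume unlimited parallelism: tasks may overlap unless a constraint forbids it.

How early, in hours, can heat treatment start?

21

Deburring cannot begin until its own release at hour 1. It runs from hour 1 to 1 + 9 = hour 10.
CNC milling waits on deburring (finishes hour 10, plus 2-hour gap → hour 12), so it starts at hour 12 and finishes at 12 + 9 = hour 21.
Heat treatment waits on CNC milling (finishes hour 21); deburring (finishes hour 10). The latest of these is hour 21, which is the earliest heat treatment can start.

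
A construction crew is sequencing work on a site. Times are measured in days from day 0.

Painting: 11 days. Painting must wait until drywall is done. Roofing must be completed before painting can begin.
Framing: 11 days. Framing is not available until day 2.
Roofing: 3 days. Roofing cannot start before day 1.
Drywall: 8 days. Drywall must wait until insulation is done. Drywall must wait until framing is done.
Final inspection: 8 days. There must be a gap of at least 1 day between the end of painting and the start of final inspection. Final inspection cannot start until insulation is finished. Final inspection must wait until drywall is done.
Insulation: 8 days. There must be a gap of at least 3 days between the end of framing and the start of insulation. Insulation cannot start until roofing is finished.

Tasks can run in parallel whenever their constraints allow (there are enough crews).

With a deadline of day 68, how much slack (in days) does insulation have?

16

Roofing waits on its own release at day 1, so it starts at day 1 and finishes at 1 + 3 = day 4.
Framing cannot begin until its own release at day 2. It runs from day 2 to 2 + 11 = day 13.
Insulation has to wait for framing (finishes day 13, plus 3-day gap → day 16); roofing (finishes day 4). The latest of these is day 16, so insulation runs day 16 to 16 + 8 = day 24.

Working backward from the deadline:
Nothing follows final inspection; the deadline of day 68 is its only limit. It must start by 68 − 8 = day 60.
Painting must finish before final inspection (must start by day 60, minus 1-day gap → day 59). With an 11-day duration, painting must start by 59 − 11 = day 48.
For drywall: painting (must start by day 48); final inspection (must start by day 60). The most restrictive is day 48; with an 8-day duration, drywall must start by day 40.
For insulation: drywall (must start by day 40); final inspection (must start by day 60). The most restrictive is day 40; with an 8-day duration, insulation must start by day 32.
So insulation can start as early as day 16 and as late as day 32, giving 32 − 16 = 16 days of slack.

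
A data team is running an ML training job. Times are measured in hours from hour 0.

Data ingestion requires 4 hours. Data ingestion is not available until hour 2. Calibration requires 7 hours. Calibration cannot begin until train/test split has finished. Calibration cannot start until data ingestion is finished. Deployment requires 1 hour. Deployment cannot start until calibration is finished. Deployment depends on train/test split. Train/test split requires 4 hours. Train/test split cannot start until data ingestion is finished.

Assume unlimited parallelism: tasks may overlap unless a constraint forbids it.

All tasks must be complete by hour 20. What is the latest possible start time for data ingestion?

Nothing follows deployment; the deadline of hour 20 is its only limit. It must start by 20 − 1 = hour 19.
Calibration has to be done before deployment (must start by hour 19). That means finishing by hour 19, i.e. starting by 19 − 7 = hour 12.
Train/test split must finish in time for calibration (must start by hour 12); deployment (must start by hour 19). The tightest is hour 12, so train/test split must start by 12 − 4 = hour 8.
Data ingestion feeds train/test split (must start by hour 8); calibration (must start by hour 12). Taking the minimum, data ingestion must finish by hour 8 and start by 8 − 4 = hour 4.

4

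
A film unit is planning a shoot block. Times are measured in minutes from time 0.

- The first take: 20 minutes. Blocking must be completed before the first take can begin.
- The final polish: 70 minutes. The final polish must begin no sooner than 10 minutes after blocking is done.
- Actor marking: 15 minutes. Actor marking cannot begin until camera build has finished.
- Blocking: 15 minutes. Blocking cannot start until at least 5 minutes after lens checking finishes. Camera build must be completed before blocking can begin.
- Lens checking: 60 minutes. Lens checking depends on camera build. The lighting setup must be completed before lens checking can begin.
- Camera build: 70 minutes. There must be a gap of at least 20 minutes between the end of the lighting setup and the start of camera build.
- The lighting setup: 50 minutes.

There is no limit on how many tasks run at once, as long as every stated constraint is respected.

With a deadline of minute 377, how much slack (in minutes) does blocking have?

The lighting setup has no prerequisites, so it starts at minute 0 and finishes at minute 50.
Camera build waits on the lighting setup (finishes minute 50, plus 20-minute gap → minute 70), so it starts at minute 70 and finishes at 70 + 70 = minute 140.
Lens checking cannot start until camera build (finishes minute 140); the lighting setup (finishes minute 50). The controlling bound is minute 140, so lens checking finishes at 140 + 60 = minute 200.
For blocking: lens checking (finishes minute 200, plus 5-minute gap → minute 205); camera build (finishes minute 140). Taking the maximum gives a start of minute 205, and it finishes at 205 + 15 = minute 220.

Working backward from the deadline:
The final polish has no dependents, so it just needs to finish by minute 377. Starting by 377 − 70 = minute 307 achieves that.
To finish by minute 377, the first take (duration 20) must start no later than minute 357.
Blocking must finish in time for the final polish (must start by minute 307, minus 10-minute gap → minute 297); the first take (must start by minute 357). The tightest is minute 297, so blocking must start by 297 − 15 = minute 282.
So blocking can start as early as minute 205 and as late as minute 282, giving 282 − 205 = 77 minutes of slack.

77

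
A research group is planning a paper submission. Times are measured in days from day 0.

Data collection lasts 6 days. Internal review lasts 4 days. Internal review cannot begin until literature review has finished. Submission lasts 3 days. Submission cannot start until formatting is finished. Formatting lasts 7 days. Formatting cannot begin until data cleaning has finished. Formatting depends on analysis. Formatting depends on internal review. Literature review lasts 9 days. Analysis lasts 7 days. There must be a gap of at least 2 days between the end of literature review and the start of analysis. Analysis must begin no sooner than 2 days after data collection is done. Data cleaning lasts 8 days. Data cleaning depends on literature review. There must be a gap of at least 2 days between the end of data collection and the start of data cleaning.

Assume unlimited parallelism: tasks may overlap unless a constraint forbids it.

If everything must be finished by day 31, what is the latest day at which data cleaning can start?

To finish by day 31, submission (duration 3) must start no later than day 28.
Since submission (must start by day 28) depends on it, formatting must finish by day 28. Backing off its 7-day duration gives a latest start of day 21.
Data cleaning feeds into formatting (must start by day 21); so data cleaning must finish by day 21 and therefore start by day 13.

13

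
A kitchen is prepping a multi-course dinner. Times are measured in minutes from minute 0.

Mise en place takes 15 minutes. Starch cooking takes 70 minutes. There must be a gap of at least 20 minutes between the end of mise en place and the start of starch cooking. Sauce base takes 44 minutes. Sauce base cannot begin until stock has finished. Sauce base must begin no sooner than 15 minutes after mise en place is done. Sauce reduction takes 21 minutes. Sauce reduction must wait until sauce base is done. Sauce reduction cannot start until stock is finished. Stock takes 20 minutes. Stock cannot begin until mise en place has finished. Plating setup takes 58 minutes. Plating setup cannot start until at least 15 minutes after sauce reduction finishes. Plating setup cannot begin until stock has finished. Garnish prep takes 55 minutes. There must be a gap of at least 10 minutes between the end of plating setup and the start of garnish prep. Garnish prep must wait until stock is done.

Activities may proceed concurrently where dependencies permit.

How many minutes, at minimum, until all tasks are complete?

238

Mise en place can start immediately at minute 0; it finishes at minute 15.
After mise en place (finishes minute 15, plus 20-minute gap → minute 35), starch cooking can start at minute 35 and finishes at minute 105.
Stock cannot begin until mise en place (finishes minute 15). It runs from minute 15 to 15 + 20 = minute 35.
For sauce base: stock (finishes minute 35); mise en place (finishes minute 15, plus 15-minute gap → minute 30). Taking the maximum gives a start of minute 35, and it finishes at 35 + 44 = minute 79.
Sauce reduction needs all of sauce base (finishes minute 79); stock (finishes minute 35). That puts its earliest start at minute 79; it finishes at 79 + 21 = minute 100.
Plating setup cannot start until sauce reduction (finishes minute 100, plus 15-minute gap → minute 115); stock (finishes minute 35). The controlling bound is minute 115, so plating setup finishes at 115 + 58 = minute 173.
Garnish prep needs all of plating setup (finishes minute 173, plus 10-minute gap → minute 183); stock (finishes minute 35). That puts its earliest start at minute 183; it finishes at 183 + 55 = minute 238.
All tasks are finished once the last one completes. Finish times: Mise en place at 15, Stock at 35, Sauce base at 79, Sauce reduction at 100, Starch cooking at 105, Plating setup at 173, Garnish prep at 238. The latest is minute 238.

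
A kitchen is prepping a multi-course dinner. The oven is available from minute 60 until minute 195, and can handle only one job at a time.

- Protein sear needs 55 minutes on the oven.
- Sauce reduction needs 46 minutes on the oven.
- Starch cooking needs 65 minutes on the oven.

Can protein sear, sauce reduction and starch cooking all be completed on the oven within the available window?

No

The oven window is 195 − 60 = 135 minutes.
Running back to back, the jobs need 55 + 46 + 65 = 166 minutes on the oven.
Since 166 > 135, they cannot all fit.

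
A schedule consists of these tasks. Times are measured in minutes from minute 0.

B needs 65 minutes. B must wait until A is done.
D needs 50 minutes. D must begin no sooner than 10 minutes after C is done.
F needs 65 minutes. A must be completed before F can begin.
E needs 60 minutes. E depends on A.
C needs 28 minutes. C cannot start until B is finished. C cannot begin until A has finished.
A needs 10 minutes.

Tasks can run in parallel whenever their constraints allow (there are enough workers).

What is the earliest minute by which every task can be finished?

163

A has no prerequisites, so it starts at minute 0 and finishes at minute 10.
F waits on A (finishes minute 10), so it starts at minute 10 and finishes at 10 + 65 = minute 75.
After A (finishes minute 10), E can start at minute 10 and finishes at minute 70.
B cannot begin until A (finishes minute 10). It runs from minute 10 to 10 + 65 = minute 75.
C has to wait for B (finishes minute 75); A (finishes minute 10). The latest of these is minute 75, so C runs minute 75 to 75 + 28 = minute 103.
D waits on C (finishes minute 103, plus 10-minute gap → minute 113), so it starts at minute 113 and finishes at 113 + 50 = minute 163.
All tasks are finished once the last one completes. Finish times: A at 10, B at 75, C at 103, D at 163, E at 70, F at 75. The latest is minute 163.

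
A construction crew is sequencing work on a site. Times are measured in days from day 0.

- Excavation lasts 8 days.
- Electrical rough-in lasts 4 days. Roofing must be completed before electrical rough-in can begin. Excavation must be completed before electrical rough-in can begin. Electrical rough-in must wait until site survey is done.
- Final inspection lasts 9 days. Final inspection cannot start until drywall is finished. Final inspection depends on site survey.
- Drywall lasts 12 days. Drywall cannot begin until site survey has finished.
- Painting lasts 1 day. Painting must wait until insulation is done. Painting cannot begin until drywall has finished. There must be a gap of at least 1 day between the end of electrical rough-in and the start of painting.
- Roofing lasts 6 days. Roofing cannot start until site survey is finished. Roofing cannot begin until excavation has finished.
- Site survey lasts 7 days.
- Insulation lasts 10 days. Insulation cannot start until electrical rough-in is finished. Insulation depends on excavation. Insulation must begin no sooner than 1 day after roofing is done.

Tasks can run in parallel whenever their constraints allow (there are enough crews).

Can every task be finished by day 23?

No

Excavation has no prerequisites, so it starts at day 0 and finishes at day 8.
Nothing blocks site survey, so it runs from day 0 to day 7.
After site survey (finishes day 7), drywall can start at day 7 and finishes at day 19.
Final inspection cannot start until drywall (finishes day 19); site survey (finishes day 7). The controlling bound is day 19, so final inspection finishes at 19 + 9 = day 28.
Roofing has to wait for site survey (finishes day 7); excavation (finishes day 8). The latest of these is day 8, so roofing runs day 8 to 8 + 6 = day 14.
Electrical rough-in has to wait for roofing (finishes day 14); excavation (finishes day 8); site survey (finishes day 7). The latest of these is day 14, so electrical rough-in runs day 14 to 14 + 4 = day 18.
For insulation: electrical rough-in (finishes day 18); excavation (finishes day 8); roofing (finishes day 14, plus 1-day gap → day 15). Taking the maximum gives a start of day 18, and it finishes at 18 + 10 = day 28.
Painting has to wait for insulation (finishes day 28); drywall (finishes day 19); electrical rough-in (finishes day 18, plus 1-day gap → day 19). The latest of these is day 28, so painting runs day 28 to 28 + 1 = day 29.
The earliest everything can be done is day 29, which is after the deadline of 23, so it is not possible.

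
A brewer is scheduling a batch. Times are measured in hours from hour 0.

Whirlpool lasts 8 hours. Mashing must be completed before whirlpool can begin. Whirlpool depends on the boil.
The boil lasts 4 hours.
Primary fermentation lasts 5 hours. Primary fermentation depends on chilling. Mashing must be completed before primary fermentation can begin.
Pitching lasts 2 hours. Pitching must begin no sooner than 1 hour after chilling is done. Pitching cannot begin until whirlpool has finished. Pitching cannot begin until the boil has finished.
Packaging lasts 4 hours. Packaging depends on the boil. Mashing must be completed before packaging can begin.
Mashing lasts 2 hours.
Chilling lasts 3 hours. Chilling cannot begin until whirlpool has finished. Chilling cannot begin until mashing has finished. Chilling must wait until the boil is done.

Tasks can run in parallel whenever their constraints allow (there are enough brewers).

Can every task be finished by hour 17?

No

The boil has no prerequisites, so it starts at hour 0 and finishes at hour 4.
Mashing can start immediately at hour 0; it finishes at hour 2.
For packaging: the boil (finishes hour 4); mashing (finishes hour 2). Taking the maximum gives a start of hour 4, and it finishes at 4 + 4 = hour 8.
Whirlpool cannot start until mashing (finishes hour 2); the boil (finishes hour 4). The controlling bound is hour 4, so whirlpool finishes at 4 + 8 = hour 12.
For chilling: whirlpool (finishes hour 12); mashing (finishes hour 2); the boil (finishes hour 4). Taking the maximum gives a start of hour 12, and it finishes at 12 + 3 = hour 15.
For primary fermentation: chilling (finishes hour 15); mashing (finishes hour 2). Taking the maximum gives a start of hour 15, and it finishes at 15 + 5 = hour 20.
Pitching needs all of chilling (finishes hour 15, plus 1-hour gap → hour 16); whirlpool (finishes hour 12); the boil (finishes hour 4). That puts its earliest start at hour 16; it finishes at 16 + 2 = hour 18.
The earliest everything can be done is hour 20, which is after the deadline of 17, so it is not possible.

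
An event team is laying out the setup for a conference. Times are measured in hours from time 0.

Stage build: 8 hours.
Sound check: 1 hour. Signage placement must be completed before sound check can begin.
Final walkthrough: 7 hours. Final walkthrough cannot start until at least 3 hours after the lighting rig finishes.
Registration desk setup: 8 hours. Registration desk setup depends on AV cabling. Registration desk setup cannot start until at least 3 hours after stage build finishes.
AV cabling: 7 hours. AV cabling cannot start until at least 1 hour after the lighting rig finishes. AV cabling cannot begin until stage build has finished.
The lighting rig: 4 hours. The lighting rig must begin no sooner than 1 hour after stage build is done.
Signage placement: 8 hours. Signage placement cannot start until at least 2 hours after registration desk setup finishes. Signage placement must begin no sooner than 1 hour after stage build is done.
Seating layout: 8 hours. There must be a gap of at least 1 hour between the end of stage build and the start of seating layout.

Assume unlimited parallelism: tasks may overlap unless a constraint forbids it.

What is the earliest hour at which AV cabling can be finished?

21

Stage build has no prerequisites, so it starts at hour 0 and finishes at hour 8.
After stage build (finishes hour 8, plus 1-hour gap → hour 9), the lighting rig can start at hour 9 and finishes at hour 13.
AV cabling has to wait for the lighting rig (finishes hour 13, plus 1-hour gap → hour 14); stage build (finishes hour 8). The latest of these is hour 14, so AV cabling runs hour 14 to 14 + 7 = hour 21.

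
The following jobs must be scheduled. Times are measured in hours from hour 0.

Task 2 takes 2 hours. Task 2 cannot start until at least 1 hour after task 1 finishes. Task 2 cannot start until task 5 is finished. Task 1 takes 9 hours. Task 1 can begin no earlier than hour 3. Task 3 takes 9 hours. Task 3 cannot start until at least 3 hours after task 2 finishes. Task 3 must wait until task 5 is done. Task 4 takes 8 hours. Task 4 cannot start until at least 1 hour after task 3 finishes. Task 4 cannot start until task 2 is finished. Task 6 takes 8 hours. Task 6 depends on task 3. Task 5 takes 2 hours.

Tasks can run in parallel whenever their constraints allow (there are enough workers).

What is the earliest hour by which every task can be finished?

36

Task 5 has no prerequisites, so it starts at hour 0 and finishes at hour 2.
After its own release at hour 3, task 1 can start at hour 3 and finishes at hour 12.
Task 2 has to wait for task 1 (finishes hour 12, plus 1-hour gap → hour 13); task 5 (finishes hour 2). The latest of these is hour 13, so task 2 runs hour 13 to 13 + 2 = hour 15.
Task 3 cannot start until task 2 (finishes hour 15, plus 3-hour gap → hour 18); task 5 (finishes hour 2). The controlling bound is hour 18, so task 3 finishes at 18 + 9 = hour 27.
After task 3 (finishes hour 27), task 6 can start at hour 27 and finishes at hour 35.
Task 4 cannot start until task 3 (finishes hour 27, plus 1-hour gap → hour 28); task 2 (finishes hour 15). The controlling bound is hour 28, so task 4 finishes at 28 + 8 = hour 36.
All tasks are finished once the last one completes. Finish times: Task 1 at 12, Task 2 at 15, Task 3 at 27, Task 4 at 36, Task 5 at 2, Task 6 at 35. The latest is hour 36.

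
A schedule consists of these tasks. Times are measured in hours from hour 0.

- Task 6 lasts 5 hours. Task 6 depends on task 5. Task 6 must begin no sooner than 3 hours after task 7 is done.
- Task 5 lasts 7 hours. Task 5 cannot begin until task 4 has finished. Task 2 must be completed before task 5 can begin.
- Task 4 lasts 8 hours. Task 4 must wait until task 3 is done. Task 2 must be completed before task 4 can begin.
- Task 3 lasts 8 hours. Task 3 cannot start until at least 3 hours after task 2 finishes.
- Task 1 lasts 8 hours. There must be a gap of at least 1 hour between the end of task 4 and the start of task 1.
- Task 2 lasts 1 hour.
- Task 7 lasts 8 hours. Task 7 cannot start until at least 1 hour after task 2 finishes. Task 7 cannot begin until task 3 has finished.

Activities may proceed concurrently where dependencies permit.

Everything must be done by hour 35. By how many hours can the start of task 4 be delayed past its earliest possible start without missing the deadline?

Task 2 can start immediately at hour 0; it finishes at hour 1.
Task 3 waits on task 2 (finishes hour 1, plus 3-hour gap → hour 4), so it starts at hour 4 and finishes at 4 + 8 = hour 12.
Task 4 needs all of task 3 (finishes hour 12); task 2 (finishes hour 1). That puts its earliest start at hour 12; it finishes at 12 + 8 = hour 20.

Working backward from the deadline:
Nothing follows task 1; the deadline of hour 35 is its only limit. It must start by 35 − 8 = hour 27.
To finish by hour 35, task 6 (duration 5) must start no later than hour 30.
Task 5 feeds into task 6 (must start by hour 30); so task 5 must finish by hour 30 and therefore start by hour 23.
Task 4 must finish in time for task 1 (must start by hour 27, minus 1-hour gap → hour 26); task 5 (must start by hour 23). The tightest is hour 23, so task 4 must start by 23 − 8 = hour 15.
So task 4 can start as early as hour 12 and as late as hour 15, giving 15 − 12 = 3 hours of slack.

3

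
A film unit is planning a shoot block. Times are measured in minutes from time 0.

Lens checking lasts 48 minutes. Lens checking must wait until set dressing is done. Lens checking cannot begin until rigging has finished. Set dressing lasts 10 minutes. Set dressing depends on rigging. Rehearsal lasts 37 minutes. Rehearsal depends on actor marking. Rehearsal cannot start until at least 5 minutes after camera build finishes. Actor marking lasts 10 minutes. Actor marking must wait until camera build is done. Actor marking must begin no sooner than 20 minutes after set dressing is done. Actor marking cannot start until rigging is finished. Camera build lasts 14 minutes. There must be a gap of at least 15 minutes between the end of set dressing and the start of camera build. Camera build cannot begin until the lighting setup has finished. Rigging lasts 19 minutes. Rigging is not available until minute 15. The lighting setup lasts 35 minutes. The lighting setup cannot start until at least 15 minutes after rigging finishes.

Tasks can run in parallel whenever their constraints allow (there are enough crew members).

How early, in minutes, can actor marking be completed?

Rigging cannot begin until its own release at minute 15. It runs from minute 15 to 15 + 19 = minute 34.
The lighting setup cannot begin until rigging (finishes minute 34, plus 15-minute gap → minute 49). It runs from minute 49 to 49 + 35 = minute 84.
Set dressing waits on rigging (finishes minute 34), so it starts at minute 34 and finishes at 34 + 10 = minute 44.
Camera build cannot start until set dressing (finishes minute 44, plus 15-minute gap → minute 59); the lighting setup (finishes minute 84). The controlling bound is minute 84, so camera build finishes at 84 + 14 = minute 98.
Actor marking cannot start until camera build (finishes minute 98); set dressing (finishes minute 44, plus 20-minute gap → minute 64); rigging (finishes minute 34). The controlling bound is minute 98, so actor marking finishes at 98 + 10 = minute 108.

108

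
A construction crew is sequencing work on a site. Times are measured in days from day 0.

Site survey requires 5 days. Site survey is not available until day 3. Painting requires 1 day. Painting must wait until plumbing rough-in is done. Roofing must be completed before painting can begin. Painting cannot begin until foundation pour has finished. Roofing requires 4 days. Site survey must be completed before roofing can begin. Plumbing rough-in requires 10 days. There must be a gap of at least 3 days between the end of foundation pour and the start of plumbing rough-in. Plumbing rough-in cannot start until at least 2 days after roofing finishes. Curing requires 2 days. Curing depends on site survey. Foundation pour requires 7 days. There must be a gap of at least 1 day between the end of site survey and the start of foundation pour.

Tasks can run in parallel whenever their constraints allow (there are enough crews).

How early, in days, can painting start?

Site survey cannot begin until its own release at day 3. It runs from day 3 to 3 + 5 = day 8.
Roofing waits on site survey (finishes day 8), so it starts at day 8 and finishes at 8 + 4 = day 12.
Foundation pour cannot begin until site survey (finishes day 8, plus 1-day gap → day 9). It runs from day 9 to 9 + 7 = day 16.
Plumbing rough-in needs all of foundation pour (finishes day 16, plus 3-day gap → day 19); roofing (finishes day 12, plus 2-day gap → day 14). That puts its earliest start at day 19; it finishes at 19 + 10 = day 29.
Painting waits on plumbing rough-in (finishes day 29); roofing (finishes day 12); foundation pour (finishes day 16). The latest of these is day 29, which is the earliest painting can start.

29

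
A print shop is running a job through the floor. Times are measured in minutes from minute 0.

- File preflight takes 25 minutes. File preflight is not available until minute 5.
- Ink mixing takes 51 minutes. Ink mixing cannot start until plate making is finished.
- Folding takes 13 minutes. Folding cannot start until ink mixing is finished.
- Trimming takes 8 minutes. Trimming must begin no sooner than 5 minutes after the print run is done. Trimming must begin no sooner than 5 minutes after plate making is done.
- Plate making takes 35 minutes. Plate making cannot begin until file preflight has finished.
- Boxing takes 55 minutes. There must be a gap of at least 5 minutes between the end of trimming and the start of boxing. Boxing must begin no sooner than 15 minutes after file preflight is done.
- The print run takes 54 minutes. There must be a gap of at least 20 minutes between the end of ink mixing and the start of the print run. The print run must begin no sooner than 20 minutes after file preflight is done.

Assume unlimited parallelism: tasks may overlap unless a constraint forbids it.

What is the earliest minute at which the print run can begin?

136

File preflight waits on its own release at minute 5, so it starts at minute 5 and finishes at 5 + 25 = minute 30.
After file preflight (finishes minute 30), plate making can start at minute 30 and finishes at minute 65.
After plate making (finishes minute 65), ink mixing can start at minute 65 and finishes at minute 116.
The print run waits on ink mixing (finishes minute 116, plus 20-minute gap → minute 136); file preflight (finishes minute 30, plus 20-minute gap → minute 50). The latest of these is minute 136, which is the earliest the print run can start.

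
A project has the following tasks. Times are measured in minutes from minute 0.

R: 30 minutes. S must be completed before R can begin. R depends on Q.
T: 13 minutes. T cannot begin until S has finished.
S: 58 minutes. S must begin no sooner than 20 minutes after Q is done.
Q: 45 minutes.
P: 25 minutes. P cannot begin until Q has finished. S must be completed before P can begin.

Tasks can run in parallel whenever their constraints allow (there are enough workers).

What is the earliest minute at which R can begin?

123

Q can start immediately at minute 0; it finishes at minute 45.
S waits on Q (finishes minute 45, plus 20-minute gap → minute 65), so it starts at minute 65 and finishes at 65 + 58 = minute 123.
R waits on S (finishes minute 123); Q (finishes minute 45). The latest of these is minute 123, which is the earliest R can start.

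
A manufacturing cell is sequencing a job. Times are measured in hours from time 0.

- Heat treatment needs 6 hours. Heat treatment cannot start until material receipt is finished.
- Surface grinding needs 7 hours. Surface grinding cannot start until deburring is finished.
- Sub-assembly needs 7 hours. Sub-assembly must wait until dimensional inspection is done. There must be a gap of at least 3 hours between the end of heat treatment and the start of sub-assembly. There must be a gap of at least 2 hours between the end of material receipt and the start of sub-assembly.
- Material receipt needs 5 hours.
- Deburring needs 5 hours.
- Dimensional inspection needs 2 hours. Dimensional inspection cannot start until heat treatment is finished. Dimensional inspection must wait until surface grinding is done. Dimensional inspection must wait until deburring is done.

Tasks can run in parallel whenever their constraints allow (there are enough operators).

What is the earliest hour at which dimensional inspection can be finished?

Nothing blocks deburring, so it runs from hour 0 to hour 5.
After deburring (finishes hour 5), surface grinding can start at hour 5 and finishes at hour 12.
Nothing blocks material receipt, so it runs from hour 0 to hour 5.
Heat treatment cannot begin until material receipt (finishes hour 5). It runs from hour 5 to 5 + 6 = hour 11.
Dimensional inspection has to wait for heat treatment (finishes hour 11); surface grinding (finishes hour 12); deburring (finishes hour 5). The latest of these is hour 12, so dimensional inspection runs hour 12 to 12 + 2 = hour 14.

14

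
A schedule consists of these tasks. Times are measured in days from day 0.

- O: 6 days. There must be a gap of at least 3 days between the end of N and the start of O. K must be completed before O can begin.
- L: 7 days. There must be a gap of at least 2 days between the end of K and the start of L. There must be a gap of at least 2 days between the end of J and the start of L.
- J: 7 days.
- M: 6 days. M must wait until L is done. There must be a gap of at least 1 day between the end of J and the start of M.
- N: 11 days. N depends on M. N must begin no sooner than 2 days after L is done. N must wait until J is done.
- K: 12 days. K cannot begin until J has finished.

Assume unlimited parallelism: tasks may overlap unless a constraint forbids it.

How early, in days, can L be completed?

28

Nothing blocks J, so it runs from day 0 to day 7.
K cannot begin until J (finishes day 7). It runs from day 7 to 7 + 12 = day 19.
L cannot start until K (finishes day 19, plus 2-day gap → day 21); J (finishes day 7, plus 2-day gap → day 9). The controlling bound is day 21, so L finishes at 21 + 7 = day 28.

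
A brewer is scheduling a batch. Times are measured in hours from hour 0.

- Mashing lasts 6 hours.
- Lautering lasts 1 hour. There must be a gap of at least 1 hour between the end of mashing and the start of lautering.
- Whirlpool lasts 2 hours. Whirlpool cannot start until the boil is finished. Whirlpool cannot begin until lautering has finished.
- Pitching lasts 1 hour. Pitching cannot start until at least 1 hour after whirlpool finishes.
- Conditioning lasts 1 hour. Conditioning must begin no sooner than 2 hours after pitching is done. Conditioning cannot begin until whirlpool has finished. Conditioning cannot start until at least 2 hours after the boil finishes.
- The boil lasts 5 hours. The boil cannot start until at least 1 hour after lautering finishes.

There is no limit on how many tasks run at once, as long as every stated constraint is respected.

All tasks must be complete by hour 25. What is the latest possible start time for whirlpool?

Nothing follows conditioning; the deadline of hour 25 is its only limit. It must start by 25 − 1 = hour 24.
Pitching feeds into conditioning (must start by hour 24, minus 2-hour gap → hour 22); so pitching must finish by hour 22 and therefore start by hour 21.
For whirlpool: pitching (must start by hour 21, minus 1-hour gap → hour 20); conditioning (must start by hour 24). The most restrictive is hour 20; with a 2-hour duration, whirlpool must start by hour 18.

18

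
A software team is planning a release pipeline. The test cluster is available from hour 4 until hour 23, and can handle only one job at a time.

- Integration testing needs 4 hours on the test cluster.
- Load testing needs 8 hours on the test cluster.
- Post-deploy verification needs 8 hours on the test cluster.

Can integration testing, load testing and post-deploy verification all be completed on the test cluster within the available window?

No

The test cluster window is 23 − 4 = 19 hours.
Running back to back, the jobs need 4 + 8 + 8 = 20 hours on the test cluster.
Since 20 > 19, they cannot all fit.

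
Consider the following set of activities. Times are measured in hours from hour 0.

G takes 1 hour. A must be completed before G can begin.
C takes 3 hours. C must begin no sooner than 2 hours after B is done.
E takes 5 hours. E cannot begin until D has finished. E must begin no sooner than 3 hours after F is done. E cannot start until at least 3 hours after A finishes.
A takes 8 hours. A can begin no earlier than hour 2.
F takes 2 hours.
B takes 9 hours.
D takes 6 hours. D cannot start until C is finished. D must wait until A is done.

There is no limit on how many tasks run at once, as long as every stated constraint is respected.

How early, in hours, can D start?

14

B has no prerequisites, so it starts at hour 0 and finishes at hour 9.
After B (finishes hour 9, plus 2-hour gap → hour 11), C can start at hour 11 and finishes at hour 14.
After its own release at hour 2, A can start at hour 2 and finishes at hour 10.
D waits on C (finishes hour 14); A (finishes hour 10). The latest of these is hour 14, which is the earliest D can start.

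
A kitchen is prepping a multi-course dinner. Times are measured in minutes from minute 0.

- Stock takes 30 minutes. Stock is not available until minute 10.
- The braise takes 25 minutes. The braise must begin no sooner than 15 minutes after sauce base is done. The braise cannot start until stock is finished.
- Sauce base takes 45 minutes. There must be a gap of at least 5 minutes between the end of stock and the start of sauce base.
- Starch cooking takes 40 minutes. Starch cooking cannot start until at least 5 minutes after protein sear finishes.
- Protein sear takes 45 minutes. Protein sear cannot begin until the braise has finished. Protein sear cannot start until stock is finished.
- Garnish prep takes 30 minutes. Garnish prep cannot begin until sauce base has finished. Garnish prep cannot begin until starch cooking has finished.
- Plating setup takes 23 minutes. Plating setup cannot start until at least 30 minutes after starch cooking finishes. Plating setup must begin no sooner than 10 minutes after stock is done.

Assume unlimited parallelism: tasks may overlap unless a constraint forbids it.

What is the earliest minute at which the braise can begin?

105

Stock cannot begin until its own release at minute 10. It runs from minute 10 to 10 + 30 = minute 40.
Sauce base cannot begin until stock (finishes minute 40, plus 5-minute gap → minute 45). It runs from minute 45 to 45 + 45 = minute 90.
The braise waits on sauce base (finishes minute 90, plus 15-minute gap → minute 105); stock (finishes minute 40). The latest of these is minute 105, which is the earliest the braise can start.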